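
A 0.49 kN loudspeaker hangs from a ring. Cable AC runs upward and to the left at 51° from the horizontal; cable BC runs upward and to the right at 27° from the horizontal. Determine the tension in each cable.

ΣF_x = 0: −T_AC·cos51° + T_BC·cos27° = 0 → T_BC = 0.706303·T_AC.
ΣF_y = 0: T_AC·sin51° + T_BC·sin27° = 0.49.
Substitute: T_AC·(0.777146 + 0.706303·0.45399) = 0.49 → T_AC = 0.446347 ≈ 0.4463 kN.
Then T_BC = 0.706303 × 0.446347 = 0.3153 kN.

T_AC = 0.4463 kN, T_BC = 0.3153 kN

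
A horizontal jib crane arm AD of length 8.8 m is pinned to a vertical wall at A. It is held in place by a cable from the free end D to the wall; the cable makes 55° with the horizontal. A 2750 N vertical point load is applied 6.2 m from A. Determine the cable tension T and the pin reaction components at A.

ΣM about A: T·sin55°·8.8 − 2750·6.2 = 0 → T = 17050/(8.8·0.819152) = 2365.25 ≈ 2365 N.
ΣF_x = 0: A_x − T·cos55° = 0 → A_x = 2365.25 × 0.573576 = 1357 N.
ΣF_y = 0: A_y + T·sin55° − 2750 = 0 → A_y = 2750 − 2365.25 × 0.819152 = 812.5 N.

T = 2365 N, A_x = 1357 N, A_y = 812.5 N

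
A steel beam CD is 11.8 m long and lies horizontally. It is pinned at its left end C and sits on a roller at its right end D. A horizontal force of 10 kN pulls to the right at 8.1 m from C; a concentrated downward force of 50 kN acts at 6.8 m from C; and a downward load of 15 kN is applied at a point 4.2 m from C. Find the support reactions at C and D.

C_x = -10.00 kN, C_y = 30.85 kN, D_y = 34.15 kN

ΣM about C: D_y·11.8 − 50·6.8 − 15·4.2 = 0 → D_y = 403/11.8 = 34.1525 ≈ 34.15 kN.
ΣF_y = 0: C_y + 34.1525 − 50 − 15 = 0 → C_y = 30.85 kN.
ΣF_x = 0: C_x + 10 = 0 → C_x = -10.00 kN.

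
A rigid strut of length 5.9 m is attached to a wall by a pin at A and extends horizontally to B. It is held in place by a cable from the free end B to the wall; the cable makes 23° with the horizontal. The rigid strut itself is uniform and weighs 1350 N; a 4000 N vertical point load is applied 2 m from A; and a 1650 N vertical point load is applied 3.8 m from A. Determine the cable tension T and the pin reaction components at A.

ΣM about A: T·sin23°·5.9 − 1350·2.95 − 4000·2 − 1650·3.8 = 0 → T = 18252.5/(5.9·0.390731) = 7917.58 ≈ 7918 N.
ΣF_x = 0: A_x − T·cos23° = 0 → A_x = 7917.58 × 0.920505 = 7288 N.
ΣF_y = 0: A_y + T·sin23° − 1350 − 4000 − 1650 = 0 → A_y = 7000 − 7917.58 × 0.390731 = 3906 N.

T = 7918 N, A_x = 7288 N, A_y = 3906 N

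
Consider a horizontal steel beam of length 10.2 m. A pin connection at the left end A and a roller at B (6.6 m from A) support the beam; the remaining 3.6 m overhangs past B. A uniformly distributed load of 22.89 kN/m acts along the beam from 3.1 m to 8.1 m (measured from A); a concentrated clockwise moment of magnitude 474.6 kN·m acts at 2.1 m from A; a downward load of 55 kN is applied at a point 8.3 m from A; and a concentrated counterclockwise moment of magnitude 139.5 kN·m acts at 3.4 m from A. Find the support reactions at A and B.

A_x = 0, A_y = -47.60 kN, B_y = 217.0 kN

Resultant of the distributed load: 22.89 × 5 = 114.45 kN at 5.6 m from A.
Taking moments about A: B_y·6.6 − (22.89·5)·5.6 − 474.6 − 55·8.3 + 139.5 = 0 → B_y = 1432.52/6.6 = 217.048 ≈ 217.0 kN.
ΣF_y = 0: A_y + 217.048 − 22.89·5 − 55 = 0 → A_y = -47.60 kN.
ΣF_x = 0: no horizontal applied forces, so A_x = 0.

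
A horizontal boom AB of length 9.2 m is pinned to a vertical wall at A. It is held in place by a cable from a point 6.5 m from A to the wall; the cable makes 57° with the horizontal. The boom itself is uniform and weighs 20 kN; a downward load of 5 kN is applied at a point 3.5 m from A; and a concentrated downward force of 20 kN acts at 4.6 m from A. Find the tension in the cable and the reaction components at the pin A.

ΣM about A: T·sin57°·6.5 − 20·4.6 − 5·3.5 − 20·4.6 = 0 → T = 201.5/(6.5·0.838671) = 36.9632 ≈ 36.96 kN.
ΣF_x = 0: A_x − T·cos57° = 0 → A_x = 36.9632 × 0.544639 = 20.13 kN.
ΣF_y = 0: A_y + T·sin57° − 20 − 5 − 20 = 0 → A_y = 45 − 36.9632 × 0.838671 = 14.00 kN.

T = 36.96 kN, A_x = 20.13 kN, A_y = 14.00 kN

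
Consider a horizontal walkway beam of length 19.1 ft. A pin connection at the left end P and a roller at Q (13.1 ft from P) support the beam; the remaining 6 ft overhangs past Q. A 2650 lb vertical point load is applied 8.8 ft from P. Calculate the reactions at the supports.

P_x = 0, P_y = 869.8 lb, Q_y = 1780 lb

Moments about P: Q_y·13.1 − 2650·8.8 = 0 → Q_y = 23320/13.1 = 1780.15 ≈ 1780 lb.
ΣF_y = 0: P_y + 1780.15 − 2650 = 0 → P_y = 869.8 lb.
ΣF_x = 0: no horizontal applied forces, so P_x = 0.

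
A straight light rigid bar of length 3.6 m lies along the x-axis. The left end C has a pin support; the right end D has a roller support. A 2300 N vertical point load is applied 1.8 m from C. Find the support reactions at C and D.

C_x = 0, C_y = 1150 N, D_y = 1150 N

Taking moments about C: D_y·3.6 − 2300·1.8 = 0 → D_y = 4140/3.6 = 1150 N.
ΣF_y = 0: C_y + 1150 − 2300 = 0 → C_y = 1150 N.
ΣF_x = 0: no horizontal applied forces, so C_x = 0.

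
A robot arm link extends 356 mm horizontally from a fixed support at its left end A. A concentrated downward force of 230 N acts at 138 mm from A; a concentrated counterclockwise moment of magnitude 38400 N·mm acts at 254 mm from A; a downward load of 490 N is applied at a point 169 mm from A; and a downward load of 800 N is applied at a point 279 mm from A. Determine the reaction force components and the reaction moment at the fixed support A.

ΣF_x = 0: A_x = 0.
ΣF_y = 0: A_y − 230 − 490 − 800 = 0 → A_y = 1520 N.
ΣM about A: M_A − 230·138 + 38400 − 490·169 − 800·279 = 0 → M_A = 299400 N·mm.

A_x = 0, A_y = 1520 N, M_A = 299400 N·mm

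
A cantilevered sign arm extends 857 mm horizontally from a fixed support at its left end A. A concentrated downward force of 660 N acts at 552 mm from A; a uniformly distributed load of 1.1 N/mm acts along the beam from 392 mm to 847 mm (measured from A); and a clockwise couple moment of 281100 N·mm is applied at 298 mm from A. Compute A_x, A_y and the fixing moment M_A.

Resultant of the distributed load: 1.1 × 455 = 500.5 N at 619.5 mm from A.
ΣF_x = 0: A_x = 0.
ΣF_y = 0: A_y − 660 − 1.1·455 = 0 → A_y = 1160 N.
ΣM about A: M_A − 660·552 − (1.1·455)·619.5 − 281100 = 0 → M_A = 955500 N·mm.

A_x = 0, A_y = 1160 N, M_A = 955500 N·mm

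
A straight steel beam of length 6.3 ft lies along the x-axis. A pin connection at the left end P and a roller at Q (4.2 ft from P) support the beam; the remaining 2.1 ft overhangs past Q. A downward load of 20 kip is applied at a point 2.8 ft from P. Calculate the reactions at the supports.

P_x = 0, P_y = 6.667 kip, Q_y = 13.33 kip

ΣM about P: Q_y·4.2 − 20·2.8 = 0 → Q_y = 56/4.2 = 13.3333 ≈ 13.33 kip.
ΣF_y = 0: P_y + 13.3333 − 20 = 0 → P_y = 6.667 kip.
ΣF_x = 0: no horizontal applied forces, so P_x = 0.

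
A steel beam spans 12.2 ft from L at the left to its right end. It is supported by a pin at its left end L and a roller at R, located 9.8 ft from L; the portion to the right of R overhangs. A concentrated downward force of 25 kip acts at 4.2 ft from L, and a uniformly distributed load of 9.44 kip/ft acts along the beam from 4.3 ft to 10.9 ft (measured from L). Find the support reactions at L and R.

L_x = 0, L_y = 28.27 kip, R_y = 59.03 kip

Resultant of the distributed load: 9.44 × 6.6 = 62.304 kip at 7.6 ft from L.
Taking moments about L: R_y·9.8 − 25·4.2 − (9.44·6.6)·7.6 = 0 → R_y = 578.5104/9.8 = 59.0317 ≈ 59.03 kip.
ΣF_y = 0: L_y + 59.0317 − 25 − 9.44·6.6 = 0 → L_y = 28.27 kip.
ΣF_x = 0: no horizontal applied forces, so L_x = 0.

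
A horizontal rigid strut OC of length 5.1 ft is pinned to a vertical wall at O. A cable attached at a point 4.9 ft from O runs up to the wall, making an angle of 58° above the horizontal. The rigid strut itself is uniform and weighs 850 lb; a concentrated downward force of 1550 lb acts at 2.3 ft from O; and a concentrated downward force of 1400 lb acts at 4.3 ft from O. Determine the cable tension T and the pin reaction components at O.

T = 2828 lb, O_x = 1499 lb, O_y = 1402 lb

ΣM about O: T·sin58°·4.9 − 850·2.55 − 1550·2.3 − 1400·4.3 = 0 → T = 11752.5/(4.9·0.848048) = 2828.22 ≈ 2828 lb.
ΣF_x = 0: O_x − T·cos58° = 0 → O_x = 2828.22 × 0.529919 = 1499 lb.
ΣF_y = 0: O_y + T·sin58° − 850 − 1550 − 1400 = 0 → O_y = 3800 − 2828.22 × 0.848048 = 1402 lb.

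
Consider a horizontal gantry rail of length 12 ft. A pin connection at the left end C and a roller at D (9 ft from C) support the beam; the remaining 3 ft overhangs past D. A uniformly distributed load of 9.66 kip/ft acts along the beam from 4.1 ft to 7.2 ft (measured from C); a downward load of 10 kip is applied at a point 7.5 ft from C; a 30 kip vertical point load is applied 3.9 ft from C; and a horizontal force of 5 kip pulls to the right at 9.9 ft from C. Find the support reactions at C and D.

C_x = -5.000 kip, C_y = 29.81 kip, D_y = 40.13 kip

Resultant of the distributed load: 9.66 × 3.1 = 29.946 kip at 5.65 ft from C.
ΣM about C: D_y·9 − (9.66·3.1)·5.65 − 10·7.5 − 30·3.9 = 0 → D_y = 361.1949/9 = 40.1328 ≈ 40.13 kip.
ΣF_y = 0: C_y + 40.1328 − 9.66·3.1 − 10 − 30 = 0 → C_y = 29.81 kip.
ΣF_x = 0: C_x + 5 = 0 → C_x = -5.000 kip.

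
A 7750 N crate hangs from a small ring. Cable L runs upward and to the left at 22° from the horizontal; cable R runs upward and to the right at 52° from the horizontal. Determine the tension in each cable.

ΣF_x = 0: −T_L·cos22° + T_R·cos52° = 0 → T_R = 1.506·T_L.
ΣF_y = 0: T_L·sin22° + T_R·sin52° = 7750.
Substitute: T_L·(0.374607 + 1.506·0.788011) = 7750 → T_L = 4963.65 ≈ 4964 N.
Then T_R = 1.506 × 4963.65 = 7475 N.

T_L = 4964 N, T_R = 7475 N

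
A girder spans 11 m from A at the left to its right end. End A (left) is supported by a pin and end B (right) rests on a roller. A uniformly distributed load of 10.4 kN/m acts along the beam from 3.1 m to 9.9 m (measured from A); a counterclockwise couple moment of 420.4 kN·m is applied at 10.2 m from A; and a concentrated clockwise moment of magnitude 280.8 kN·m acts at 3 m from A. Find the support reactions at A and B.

Resultant of the distributed load: 10.4 × 6.8 = 70.72 kN at 6.5 m from A.
Taking moments about A: B_y·11 − (10.4·6.8)·6.5 + 420.4 − 280.8 = 0 → B_y = 320.08/11 = 29.0982 ≈ 29.10 kN.
ΣF_y = 0: A_y + 29.0982 − 10.4·6.8 = 0 → A_y = 41.62 kN.
ΣF_x = 0: no horizontal applied forces, so A_x = 0.

A_x = 0, A_y = 41.62 kN, B_y = 29.10 kN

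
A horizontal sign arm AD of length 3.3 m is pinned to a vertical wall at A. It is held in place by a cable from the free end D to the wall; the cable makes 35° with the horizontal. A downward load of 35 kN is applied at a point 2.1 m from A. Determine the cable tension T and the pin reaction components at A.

T = 38.83 kN, A_x = 31.81 kN, A_y = 12.73 kN

ΣM about A: T·sin35°·3.3 − 35·2.1 = 0 → T = 73.5/(3.3·0.573576) = 38.8313 ≈ 38.83 kN.
ΣF_x = 0: A_x − T·cos35° = 0 → A_x = 38.8313 × 0.819152 = 31.81 kN.
ΣF_y = 0: A_y + T·sin35° − 35 = 0 → A_y = 35 − 38.8313 × 0.573576 = 12.73 kN.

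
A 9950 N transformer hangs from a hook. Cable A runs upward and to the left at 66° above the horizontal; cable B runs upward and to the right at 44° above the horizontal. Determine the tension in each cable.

T_A = 7617 N, T_B = 4307 N

ΣF_x = 0: −T_A·cos66° + T_B·cos44° = 0 → T_B = 0.56543·T_A.
ΣF_y = 0: T_A·sin66° + T_B·sin44° = 9950.
Substitute: T_A·(0.913545 + 0.56543·0.694658) = 9950 → T_A = 7616.78 ≈ 7617 N.
Then T_B = 0.56543 × 7616.78 = 4307 N.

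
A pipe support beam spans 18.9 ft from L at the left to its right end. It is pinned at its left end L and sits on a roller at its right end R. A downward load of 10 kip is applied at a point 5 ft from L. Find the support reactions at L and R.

ΣM about L: R_y·18.9 − 10·5 = 0 → R_y = 50/18.9 = 2.6455 ≈ 2.646 kip.
ΣF_y = 0: L_y + 2.6455 − 10 = 0 → L_y = 7.354 kip.
ΣF_x = 0: no horizontal applied forces, so L_x = 0.

L_x = 0, L_y = 7.354 kip, R_y = 2.646 kip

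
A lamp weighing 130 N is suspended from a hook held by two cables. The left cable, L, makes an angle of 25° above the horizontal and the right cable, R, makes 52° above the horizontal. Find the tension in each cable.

T_L = 82.14 N, T_R = 120.9 N

ΣF_x = 0: −T_L·cos25° + T_R·cos52° = 0 → T_R = 1.47209·T_L.
ΣF_y = 0: T_L·sin25° + T_R·sin52° = 130.
Substitute: T_L·(0.422618 + 1.47209·0.788011) = 130 → T_L = 82.1412 ≈ 82.14 N.
Then T_R = 1.47209 × 82.1412 = 120.9 N.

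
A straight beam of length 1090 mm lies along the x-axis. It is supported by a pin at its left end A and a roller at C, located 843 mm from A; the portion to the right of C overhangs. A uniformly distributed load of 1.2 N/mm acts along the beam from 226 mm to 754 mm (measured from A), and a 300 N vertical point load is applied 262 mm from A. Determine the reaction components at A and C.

Resultant of the distributed load: 1.2 × 528 = 633.6 N at 490 mm from A.
ΣM about A: C_y·843 − (1.2·528)·490 − 300·262 = 0 → C_y = 389064/843 = 461.523 ≈ 461.5 N.
ΣF_y = 0: A_y + 461.523 − 1.2·528 − 300 = 0 → A_y = 472.1 N.
ΣF_x = 0: no horizontal applied forces, so A_x = 0.

A_x = 0, A_y = 472.1 N, C_y = 461.5 N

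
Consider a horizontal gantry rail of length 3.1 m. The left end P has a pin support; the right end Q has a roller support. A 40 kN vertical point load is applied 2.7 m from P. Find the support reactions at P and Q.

P_x = 0, P_y = 5.161 kN, Q_y = 34.84 kN

Moments about P: Q_y·3.1 − 40·2.7 = 0 → Q_y = 108/3.1 = 34.8387 ≈ 34.84 kN.
ΣF_y = 0: P_y + 34.8387 − 40 = 0 → P_y = 5.161 kN.
ΣF_x = 0: no horizontal applied forces, so P_x = 0.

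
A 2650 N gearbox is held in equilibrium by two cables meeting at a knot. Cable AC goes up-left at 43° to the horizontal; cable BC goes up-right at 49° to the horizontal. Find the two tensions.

T_AC = 1740 N, T_BC = 1939 N

ΣF_x = 0: −T_AC·cos43° + T_BC·cos49° = 0 → T_BC = 1.11477·T_AC.
ΣF_y = 0: T_AC·sin43° + T_BC·sin49° = 2650.
Substitute: T_AC·(0.681998 + 1.11477·0.75471) = 2650 → T_AC = 1739.61 ≈ 1740 N.
Then T_BC = 1.11477 × 1739.61 = 1939 N.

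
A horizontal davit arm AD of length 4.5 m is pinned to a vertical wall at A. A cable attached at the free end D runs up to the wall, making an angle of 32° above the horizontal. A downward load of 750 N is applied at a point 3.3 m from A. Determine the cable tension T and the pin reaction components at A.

ΣM about A: T·sin32°·4.5 − 750·3.3 = 0 → T = 2475/(4.5·0.529919) = 1037.89 ≈ 1038 N.
ΣF_x = 0: A_x − T·cos32° = 0 → A_x = 1037.89 × 0.848048 = 880.2 N.
ΣF_y = 0: A_y + T·sin32° − 750 = 0 → A_y = 750 − 1037.89 × 0.529919 = 200.0 N.

T = 1038 N, A_x = 880.2 N, A_y = 200.0 N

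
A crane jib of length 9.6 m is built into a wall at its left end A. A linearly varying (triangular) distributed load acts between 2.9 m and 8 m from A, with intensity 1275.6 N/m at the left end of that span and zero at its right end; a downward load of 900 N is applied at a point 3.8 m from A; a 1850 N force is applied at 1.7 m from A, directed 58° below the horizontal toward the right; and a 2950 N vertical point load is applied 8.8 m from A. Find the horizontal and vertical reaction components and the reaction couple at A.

Resultant of the triangular load: ½ × 1275.6 × 5.1 = 3252.78 N, acting at 4.6 m from A (one-third of the span from the peak).
ΣF_x = 0: A_x + 1850·cos58° = 0 → A_x = -980.4 N.
ΣF_y = 0: A_y − ½·1275.6·5.1 − 900 − 1850·sin58° − 2950 = 0 → A_y = 8672 N.
ΣM about A: M_A − (½·1275.6·5.1)·4.6 − 900·3.8 − 1850·sin58°·1.7 − 2950·8.8 = 0 → M_A = 47010 N·m.

A_x = -980.4 N, A_y = 8672 N, M_A = 47010 N·m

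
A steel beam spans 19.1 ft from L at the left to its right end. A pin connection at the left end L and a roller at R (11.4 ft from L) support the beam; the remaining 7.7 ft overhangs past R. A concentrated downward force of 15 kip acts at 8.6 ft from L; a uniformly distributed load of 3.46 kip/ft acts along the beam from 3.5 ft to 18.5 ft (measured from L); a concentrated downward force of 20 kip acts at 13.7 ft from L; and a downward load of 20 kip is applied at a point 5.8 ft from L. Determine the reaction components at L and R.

Resultant of the distributed load: 3.46 × 15 = 51.9 kip at 11 ft from L.
ΣM about L: R_y·11.4 − 15·8.6 − (3.46·15)·11 − 20·13.7 − 20·5.8 = 0 → R_y = 1089.9/11.4 = 95.6053 ≈ 95.61 kip.
ΣF_y = 0: L_y + 95.6053 − 15 − 3.46·15 − 20 − 20 = 0 → L_y = 11.29 kip.
ΣF_x = 0: no horizontal applied forces, so L_x = 0.

L_x = 0, L_y = 11.29 kip, R_y = 95.61 kip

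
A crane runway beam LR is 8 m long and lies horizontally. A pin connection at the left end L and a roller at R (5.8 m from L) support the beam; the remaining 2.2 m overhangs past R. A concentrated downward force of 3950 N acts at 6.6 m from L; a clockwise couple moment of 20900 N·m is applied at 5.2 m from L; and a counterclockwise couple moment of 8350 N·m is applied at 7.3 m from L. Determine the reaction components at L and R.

Moments about L: R_y·5.8 − 3950·6.6 − 20900 + 8350 = 0 → R_y = 38620/5.8 = 6658.62 ≈ 6659 N.
ΣF_y = 0: L_y + 6658.62 − 3950 = 0 → L_y = -2709 N.
ΣF_x = 0: no horizontal applied forces, so L_x = 0.

L_x = 0, L_y = -2709 N, R_y = 6659 N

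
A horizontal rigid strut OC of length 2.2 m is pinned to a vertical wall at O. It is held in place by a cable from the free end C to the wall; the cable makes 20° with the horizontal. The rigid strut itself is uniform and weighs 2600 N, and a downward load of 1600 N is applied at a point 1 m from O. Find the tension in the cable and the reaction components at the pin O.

T = 5927 N, O_x = 5570 N, O_y = 2173 N

ΣM about O: T·sin20°·2.2 − 2600·1.1 − 1600·1 = 0 → T = 4460/(2.2·0.34202) = 5927.35 ≈ 5927 N.
ΣF_x = 0: O_x − T·cos20° = 0 → O_x = 5927.35 × 0.939693 = 5570 N.
ΣF_y = 0: O_y + T·sin20° − 2600 − 1600 = 0 → O_y = 4200 − 5927.35 × 0.34202 = 2173 N.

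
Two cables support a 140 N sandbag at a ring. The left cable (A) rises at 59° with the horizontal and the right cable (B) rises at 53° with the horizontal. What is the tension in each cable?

ΣF_x = 0: −T_A·cos59° + T_B·cos53° = 0 → T_B = 0.855808·T_A.
ΣF_y = 0: T_A·sin59° + T_B·sin53° = 140.
Substitute: T_A·(0.857167 + 0.855808·0.798636) = 140 → T_A = 90.871 ≈ 90.87 N.
Then T_B = 0.855808 × 90.871 = 77.77 N.

T_A = 90.87 N, T_B = 77.77 N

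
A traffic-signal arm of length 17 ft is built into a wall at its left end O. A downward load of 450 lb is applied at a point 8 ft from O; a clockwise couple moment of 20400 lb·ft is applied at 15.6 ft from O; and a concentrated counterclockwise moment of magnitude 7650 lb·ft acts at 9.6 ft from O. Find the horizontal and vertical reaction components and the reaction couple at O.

ΣF_x = 0: O_x = 0.
ΣF_y = 0: O_y − 450 = 0 → O_y = 450.0 lb.
ΣM about O: M_O − 450·8 − 20400 + 7650 = 0 → M_O = 16350 lb·ft.

O_x = 0, O_y = 450.0 lb, M_O = 16350 lb·ft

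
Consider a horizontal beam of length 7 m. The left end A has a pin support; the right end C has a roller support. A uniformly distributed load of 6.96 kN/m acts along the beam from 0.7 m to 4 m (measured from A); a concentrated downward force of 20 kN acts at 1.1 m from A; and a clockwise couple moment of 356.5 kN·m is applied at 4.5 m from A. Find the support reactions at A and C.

Resultant of the distributed load: 6.96 × 3.3 = 22.968 kN at 2.35 m from A.
Moments about A: C_y·7 − (6.96·3.3)·2.35 − 20·1.1 − 356.5 = 0 → C_y = 432.4748/7 = 61.7821 ≈ 61.78 kN.
ΣF_y = 0: A_y + 61.7821 − 6.96·3.3 − 20 = 0 → A_y = -18.81 kN.
ΣF_x = 0: no horizontal applied forces, so A_x = 0.

A_x = 0, A_y = -18.81 kN, C_y = 61.78 kN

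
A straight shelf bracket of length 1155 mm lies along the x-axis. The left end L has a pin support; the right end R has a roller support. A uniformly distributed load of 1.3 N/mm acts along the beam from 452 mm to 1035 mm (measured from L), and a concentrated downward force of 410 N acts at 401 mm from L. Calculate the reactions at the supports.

L_x = 0, L_y = 537.7 N, R_y = 630.2 N

Resultant of the distributed load: 1.3 × 583 = 757.9 N at 743.5 mm from L.
ΣM about L: R_y·1155 − (1.3·583)·743.5 − 410·401 = 0 → R_y = 727908.65/1155 = 630.224 ≈ 630.2 N.
ΣF_y = 0: L_y + 630.224 − 1.3·583 − 410 = 0 → L_y = 537.7 N.
ΣF_x = 0: no horizontal applied forces, so L_x = 0.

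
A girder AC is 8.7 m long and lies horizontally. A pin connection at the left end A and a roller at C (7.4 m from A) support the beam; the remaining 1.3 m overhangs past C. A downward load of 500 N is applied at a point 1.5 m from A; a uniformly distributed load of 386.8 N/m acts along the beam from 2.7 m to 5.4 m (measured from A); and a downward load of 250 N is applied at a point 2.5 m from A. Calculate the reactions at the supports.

A_x = 0, A_y = 1037 N, C_y = 757.4 N

Resultant of the distributed load: 386.8 × 2.7 = 1044.36 N at 4.05 m from A.
ΣM about A: C_y·7.4 − 500·1.5 − (386.8·2.7)·4.05 − 250·2.5 = 0 → C_y = 5604.658/7.4 = 757.386 ≈ 757.4 N.
ΣF_y = 0: A_y + 757.386 − 500 − 386.8·2.7 − 250 = 0 → A_y = 1037 N.
ΣF_x = 0: no horizontal applied forces, so A_x = 0.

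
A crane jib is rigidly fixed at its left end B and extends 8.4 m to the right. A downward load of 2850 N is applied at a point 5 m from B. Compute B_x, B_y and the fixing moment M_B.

B_x = 0, B_y = 2850 N, M_B = 14250 N·m

ΣF_x = 0: B_x = 0.
ΣF_y = 0: B_y − 2850 = 0 → B_y = 2850 N.
ΣM about B: M_B − 2850·5 = 0 → M_B = 14250 N·m.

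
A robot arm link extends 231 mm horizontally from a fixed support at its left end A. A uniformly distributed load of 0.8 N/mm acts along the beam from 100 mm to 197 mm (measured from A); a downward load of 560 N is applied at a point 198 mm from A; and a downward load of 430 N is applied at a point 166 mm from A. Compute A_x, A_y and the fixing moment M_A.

A_x = 0, A_y = 1068 N, M_A = 193800 N·mm

Resultant of the distributed load: 0.8 × 97 = 77.6 N at 148.5 mm from A.
ΣF_x = 0: A_x = 0.
ΣF_y = 0: A_y − 0.8·97 − 560 − 430 = 0 → A_y = 1068 N.
ΣM about A: M_A − (0.8·97)·148.5 − 560·198 − 430·166 = 0 → M_A = 193800 N·mm.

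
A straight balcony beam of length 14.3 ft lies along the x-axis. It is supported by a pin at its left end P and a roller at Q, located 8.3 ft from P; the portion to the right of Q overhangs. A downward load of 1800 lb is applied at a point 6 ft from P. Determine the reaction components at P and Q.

P_x = 0, P_y = 498.8 lb, Q_y = 1301 lb

Taking moments about P: Q_y·8.3 − 1800·6 = 0 → Q_y = 10800/8.3 = 1301.2 ≈ 1301 lb.
ΣF_y = 0: P_y + 1301.2 − 1800 = 0 → P_y = 498.8 lb.
ΣF_x = 0: no horizontal applied forces, so P_x = 0.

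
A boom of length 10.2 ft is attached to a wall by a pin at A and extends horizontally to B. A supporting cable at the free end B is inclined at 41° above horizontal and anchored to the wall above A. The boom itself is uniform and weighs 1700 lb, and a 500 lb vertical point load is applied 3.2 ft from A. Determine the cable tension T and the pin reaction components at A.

T = 1535 lb, A_x = 1158 lb, A_y = 1193 lb

ΣM about A: T·sin41°·10.2 − 1700·5.1 − 500·3.2 = 0 → T = 10270/(10.2·0.656059) = 1534.71 ≈ 1535 lb.
ΣF_x = 0: A_x − T·cos41° = 0 → A_x = 1534.71 × 0.75471 = 1158 lb.
ΣF_y = 0: A_y + T·sin41° − 1700 − 500 = 0 → A_y = 2200 − 1534.71 × 0.656059 = 1193 lb.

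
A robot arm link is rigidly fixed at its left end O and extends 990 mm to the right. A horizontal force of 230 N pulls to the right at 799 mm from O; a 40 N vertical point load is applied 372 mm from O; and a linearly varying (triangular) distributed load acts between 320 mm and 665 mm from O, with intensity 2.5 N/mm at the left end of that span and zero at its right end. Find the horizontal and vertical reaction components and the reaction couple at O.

O_x = -230.0 N, O_y = 471.2 N, M_O = 202500 N·mm

Resultant of the triangular load: ½ × 2.5 × 345 = 431.25 N, acting at 435 mm from O (one-third of the span from the peak).
ΣF_x = 0: O_x + 230 = 0 → O_x = -230.0 N.
ΣF_y = 0: O_y − 40 − ½·2.5·345 = 0 → O_y = 471.2 N.
ΣM about O: M_O − 40·372 − (½·2.5·345)·435 = 0 → M_O = 202500 N·mm.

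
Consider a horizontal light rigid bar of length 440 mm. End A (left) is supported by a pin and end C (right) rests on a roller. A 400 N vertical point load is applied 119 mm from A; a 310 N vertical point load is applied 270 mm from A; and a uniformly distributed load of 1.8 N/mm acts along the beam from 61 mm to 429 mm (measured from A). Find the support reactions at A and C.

A_x = 0, A_y = 705.2 N, C_y = 667.2 N

Resultant of the distributed load: 1.8 × 368 = 662.4 N at 245 mm from A.
ΣM about A: C_y·440 − 400·119 − 310·270 − (1.8·368)·245 = 0 → C_y = 293588/440 = 667.245 ≈ 667.2 N.
ΣF_y = 0: A_y + 667.245 − 400 − 310 − 1.8·368 = 0 → A_y = 705.2 N.
ΣF_x = 0: no horizontal applied forces, so A_x = 0.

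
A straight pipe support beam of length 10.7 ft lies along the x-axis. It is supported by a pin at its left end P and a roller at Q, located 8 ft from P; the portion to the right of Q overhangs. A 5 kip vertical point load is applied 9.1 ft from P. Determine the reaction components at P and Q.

ΣM about P: Q_y·8 − 5·9.1 = 0 → Q_y = 45.5/8 = 5.6875 ≈ 5.688 kip.
ΣF_y = 0: P_y + 5.6875 − 5 = 0 → P_y = -0.6875 kip.
ΣF_x = 0: no horizontal applied forces, so P_x = 0.

P_x = 0, P_y = -0.6875 kip, Q_y = 5.688 kip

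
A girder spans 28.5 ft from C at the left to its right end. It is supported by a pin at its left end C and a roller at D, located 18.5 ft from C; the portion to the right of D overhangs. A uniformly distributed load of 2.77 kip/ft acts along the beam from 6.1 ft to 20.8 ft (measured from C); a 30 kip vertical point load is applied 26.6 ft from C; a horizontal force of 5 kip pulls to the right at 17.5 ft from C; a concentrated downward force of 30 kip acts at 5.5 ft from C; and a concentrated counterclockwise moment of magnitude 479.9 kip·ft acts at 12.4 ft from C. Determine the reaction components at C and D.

C_x = -5.000 kip, C_y = 45.00 kip, D_y = 55.72 kip

Resultant of the distributed load: 2.77 × 14.7 = 40.719 kip at 13.45 ft from C.
Moments about C: D_y·18.5 − (2.77·14.7)·13.45 − 30·26.6 − 30·5.5 + 479.9 = 0 → D_y = 1030.77055/18.5 = 55.7173 ≈ 55.72 kip.
ΣF_y = 0: C_y + 55.7173 − 2.77·14.7 − 30 − 30 = 0 → C_y = 45.00 kip.
ΣF_x = 0: C_x + 5 = 0 → C_x = -5.000 kip.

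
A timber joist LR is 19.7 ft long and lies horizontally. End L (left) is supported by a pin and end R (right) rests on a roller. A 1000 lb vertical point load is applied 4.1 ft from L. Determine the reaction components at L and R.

L_x = 0, L_y = 791.9 lb, R_y = 208.1 lb

Moments about L: R_y·19.7 − 1000·4.1 = 0 → R_y = 4100/19.7 = 208.122 ≈ 208.1 lb.
ΣF_y = 0: L_y + 208.122 − 1000 = 0 → L_y = 791.9 lb.
ΣF_x = 0: no horizontal applied forces, so L_x = 0.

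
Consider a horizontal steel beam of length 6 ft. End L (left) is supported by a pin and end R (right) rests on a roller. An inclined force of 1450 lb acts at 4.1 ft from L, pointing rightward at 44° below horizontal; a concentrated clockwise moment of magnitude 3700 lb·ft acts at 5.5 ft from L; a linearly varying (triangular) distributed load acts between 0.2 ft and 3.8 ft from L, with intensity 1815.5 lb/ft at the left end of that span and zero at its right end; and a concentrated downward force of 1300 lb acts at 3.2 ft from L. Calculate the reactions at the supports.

Resultant of the triangular load: ½ × 1815.5 × 3.6 = 3267.9 lb, acting at 1.4 ft from L (one-third of the span from the peak).
ΣM about L: R_y·6 − 1450·sin44°·4.1 − 3700 − (½·1815.5·3.6)·1.4 − 1300·3.2 = 0 → R_y = 16564.8/6 = 2760.8 ≈ 2761 lb.
ΣF_y = 0: L_y + 2760.8 − 1450·sin44° − ½·1815.5·3.6 − 1300 = 0 → L_y = 2814 lb.
ΣF_x = 0: L_x + 1450·cos44° = 0 → L_x = -1043 lb.

L_x = -1043 lb, L_y = 2814 lb, R_y = 2761 lb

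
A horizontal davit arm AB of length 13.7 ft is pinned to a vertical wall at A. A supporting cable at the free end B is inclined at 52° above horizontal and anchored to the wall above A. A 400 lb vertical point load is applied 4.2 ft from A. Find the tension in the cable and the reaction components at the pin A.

ΣM about A: T·sin52°·13.7 − 400·4.2 = 0 → T = 1680/(13.7·0.788011) = 155.617 ≈ 155.6 lb.
ΣF_x = 0: A_x − T·cos52° = 0 → A_x = 155.617 × 0.615661 = 95.81 lb.
ΣF_y = 0: A_y + T·sin52° − 400 = 0 → A_y = 400 − 155.617 × 0.788011 = 277.4 lb.

T = 155.6 lb, A_x = 95.81 lb, A_y = 277.4 lb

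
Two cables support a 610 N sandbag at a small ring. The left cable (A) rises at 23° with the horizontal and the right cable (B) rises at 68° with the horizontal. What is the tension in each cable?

T_A = 228.5 N, T_B = 561.6 N

ΣF_x = 0: −T_A·cos23° + T_B·cos68° = 0 → T_B = 2.45726·T_A.
ΣF_y = 0: T_A·sin23° + T_B·sin68° = 610.
Substitute: T_A·(0.390731 + 2.45726·0.927184) = 610 → T_A = 228.545 ≈ 228.5 N.
Then T_B = 2.45726 × 228.545 = 561.6 N.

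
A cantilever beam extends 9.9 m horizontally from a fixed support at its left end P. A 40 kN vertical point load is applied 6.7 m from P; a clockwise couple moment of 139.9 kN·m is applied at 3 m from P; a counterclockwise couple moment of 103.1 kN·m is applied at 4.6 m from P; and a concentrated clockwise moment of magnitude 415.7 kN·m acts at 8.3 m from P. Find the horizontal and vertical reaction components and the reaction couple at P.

ΣF_x = 0: P_x = 0.
ΣF_y = 0: P_y − 40 = 0 → P_y = 40.00 kN.
ΣM about P: M_P − 40·6.7 − 139.9 + 103.1 − 415.7 = 0 → M_P = 720.5 kN·m.

P_x = 0, P_y = 40.00 kN, M_P = 720.5 kN·m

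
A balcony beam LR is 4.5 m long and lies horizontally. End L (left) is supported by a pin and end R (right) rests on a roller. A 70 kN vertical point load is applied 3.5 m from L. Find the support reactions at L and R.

L_x = 0, L_y = 15.56 kN, R_y = 54.44 kN

Taking moments about L: R_y·4.5 − 70·3.5 = 0 → R_y = 245/4.5 = 54.4444 ≈ 54.44 kN.
ΣF_y = 0: L_y + 54.4444 − 70 = 0 → L_y = 15.56 kN.
ΣF_x = 0: no horizontal applied forces, so L_x = 0.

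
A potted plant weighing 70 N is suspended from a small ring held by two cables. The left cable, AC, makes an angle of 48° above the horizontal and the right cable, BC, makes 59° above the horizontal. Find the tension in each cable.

ΣF_x = 0: −T_AC·cos48° + T_BC·cos59° = 0 → T_BC = 1.29919·T_AC.
ΣF_y = 0: T_AC·sin48° + T_BC·sin59° = 70.
Substitute: T_AC·(0.743145 + 1.29919·0.857167) = 70 → T_AC = 37.6999 ≈ 37.70 N.
Then T_BC = 1.29919 × 37.6999 = 48.98 N.

T_AC = 37.70 N, T_BC = 48.98 N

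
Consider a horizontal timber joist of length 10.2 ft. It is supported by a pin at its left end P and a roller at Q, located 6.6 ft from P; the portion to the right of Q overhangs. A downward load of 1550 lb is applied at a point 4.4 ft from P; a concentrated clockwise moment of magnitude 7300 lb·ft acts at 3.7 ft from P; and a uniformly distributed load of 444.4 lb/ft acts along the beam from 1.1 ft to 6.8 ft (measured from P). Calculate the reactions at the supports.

P_x = 0, P_y = 427.7 lb, Q_y = 3655 lb

Resultant of the distributed load: 444.4 × 5.7 = 2533.08 lb at 3.95 ft from P.
Taking moments about P: Q_y·6.6 − 1550·4.4 − 7300 − (444.4·5.7)·3.95 = 0 → Q_y = 24125.666/6.6 = 3655.4 ≈ 3655 lb.
ΣF_y = 0: P_y + 3655.4 − 1550 − 444.4·5.7 = 0 → P_y = 427.7 lb.
ΣF_x = 0: no horizontal applied forces, so P_x = 0.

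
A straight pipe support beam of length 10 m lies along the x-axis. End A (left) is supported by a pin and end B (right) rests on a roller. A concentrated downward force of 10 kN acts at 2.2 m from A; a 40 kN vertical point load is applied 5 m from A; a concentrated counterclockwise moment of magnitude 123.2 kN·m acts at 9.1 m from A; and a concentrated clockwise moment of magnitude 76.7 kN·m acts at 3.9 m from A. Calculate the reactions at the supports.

A_x = 0, A_y = 32.45 kN, B_y = 17.55 kN

Taking moments about A: B_y·10 − 10·2.2 − 40·5 + 123.2 − 76.7 = 0 → B_y = 175.5/10 = 17.55 kN.
ΣF_y = 0: A_y + 17.55 − 10 − 40 = 0 → A_y = 32.45 kN.
ΣF_x = 0: no horizontal applied forces, so A_x = 0.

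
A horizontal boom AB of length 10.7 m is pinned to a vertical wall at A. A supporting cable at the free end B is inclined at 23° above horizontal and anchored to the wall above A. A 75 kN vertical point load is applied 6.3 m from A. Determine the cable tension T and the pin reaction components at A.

T = 113.0 kN, A_x = 104.0 kN, A_y = 30.84 kN

ΣM about A: T·sin23°·10.7 − 75·6.3 = 0 → T = 472.5/(10.7·0.390731) = 113.016 ≈ 113.0 kN.
ΣF_x = 0: A_x − T·cos23° = 0 → A_x = 113.016 × 0.920505 = 104.0 kN.
ΣF_y = 0: A_y + T·sin23° − 75 = 0 → A_y = 75 − 113.016 × 0.390731 = 30.84 kN.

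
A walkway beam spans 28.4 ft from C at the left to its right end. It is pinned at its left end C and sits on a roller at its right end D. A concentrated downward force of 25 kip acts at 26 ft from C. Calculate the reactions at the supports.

ΣM about C: D_y·28.4 − 25·26 = 0 → D_y = 650/28.4 = 22.8873 ≈ 22.89 kip.
ΣF_y = 0: C_y + 22.8873 − 25 = 0 → C_y = 2.113 kip.
ΣF_x = 0: no horizontal applied forces, so C_x = 0.

C_x = 0, C_y = 2.113 kip, D_y = 22.89 kip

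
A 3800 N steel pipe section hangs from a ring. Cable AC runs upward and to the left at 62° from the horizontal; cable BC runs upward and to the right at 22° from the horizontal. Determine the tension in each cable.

ΣF_x = 0: −T_AC·cos62° + T_BC·cos22° = 0 → T_BC = 0.506341·T_AC.
ΣF_y = 0: T_AC·sin62° + T_BC·sin22° = 3800.
Substitute: T_AC·(0.882948 + 0.506341·0.374607) = 3800 → T_AC = 3542.7 ≈ 3543 N.
Then T_BC = 0.506341 × 3542.7 = 1794 N.

T_AC = 3543 N, T_BC = 1794 N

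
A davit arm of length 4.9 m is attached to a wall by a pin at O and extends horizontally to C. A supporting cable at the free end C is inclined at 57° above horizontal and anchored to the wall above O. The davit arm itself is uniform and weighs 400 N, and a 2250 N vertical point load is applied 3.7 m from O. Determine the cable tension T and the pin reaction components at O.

T = 2264 N, O_x = 1233 N, O_y = 751.0 N

ΣM about O: T·sin57°·4.9 − 400·2.45 − 2250·3.7 = 0 → T = 9305/(4.9·0.838671) = 2264.27 ≈ 2264 N.
ΣF_x = 0: O_x − T·cos57° = 0 → O_x = 2264.27 × 0.544639 = 1233 N.
ΣF_y = 0: O_y + T·sin57° − 400 − 2250 = 0 → O_y = 2650 − 2264.27 × 0.838671 = 751.0 N.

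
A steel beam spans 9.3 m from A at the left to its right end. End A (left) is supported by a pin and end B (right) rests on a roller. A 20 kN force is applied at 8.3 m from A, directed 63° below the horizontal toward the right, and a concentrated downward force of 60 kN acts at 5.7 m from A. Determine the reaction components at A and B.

A_x = -9.080 kN, A_y = 25.14 kN, B_y = 52.68 kN

Moments about A: B_y·9.3 − 20·sin63°·8.3 − 60·5.7 = 0 → B_y = 489.907/9.3 = 52.6782 ≈ 52.68 kN.
ΣF_y = 0: A_y + 52.6782 − 20·sin63° − 60 = 0 → A_y = 25.14 kN.
ΣF_x = 0: A_x + 20·cos63° = 0 → A_x = -9.080 kN.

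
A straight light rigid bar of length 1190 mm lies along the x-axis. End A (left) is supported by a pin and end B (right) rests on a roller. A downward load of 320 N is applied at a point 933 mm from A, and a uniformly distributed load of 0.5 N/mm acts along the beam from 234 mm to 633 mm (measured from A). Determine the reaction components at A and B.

A_x = 0, A_y = 195.9 N, B_y = 323.6 N

Resultant of the distributed load: 0.5 × 399 = 199.5 N at 433.5 mm from A.
Moments about A: B_y·1190 − 320·933 − (0.5·399)·433.5 = 0 → B_y = 385043.25/1190 = 323.566 ≈ 323.6 N.
ΣF_y = 0: A_y + 323.566 − 320 − 0.5·399 = 0 → A_y = 195.9 N.
ΣF_x = 0: no horizontal applied forces, so A_x = 0.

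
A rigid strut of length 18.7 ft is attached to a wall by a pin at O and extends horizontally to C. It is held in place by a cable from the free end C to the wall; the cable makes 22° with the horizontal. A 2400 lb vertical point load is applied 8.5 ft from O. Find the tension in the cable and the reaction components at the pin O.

ΣM about O: T·sin22°·18.7 − 2400·8.5 = 0 → T = 20400/(18.7·0.374607) = 2912.14 ≈ 2912 lb.
ΣF_x = 0: O_x − T·cos22° = 0 → O_x = 2912.14 × 0.927184 = 2700 lb.
ΣF_y = 0: O_y + T·sin22° − 2400 = 0 → O_y = 2400 − 2912.14 × 0.374607 = 1309 lb.

T = 2912 lb, O_x = 2700 lb, O_y = 1309 lb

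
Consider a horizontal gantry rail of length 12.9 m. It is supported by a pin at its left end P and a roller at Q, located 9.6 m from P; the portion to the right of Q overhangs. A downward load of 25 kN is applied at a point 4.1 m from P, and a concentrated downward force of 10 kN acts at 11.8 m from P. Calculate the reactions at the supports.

Moments about P: Q_y·9.6 − 25·4.1 − 10·11.8 = 0 → Q_y = 220.5/9.6 = 22.9688 ≈ 22.97 kN.
ΣF_y = 0: P_y + 22.9688 − 25 − 10 = 0 → P_y = 12.03 kN.
ΣF_x = 0: no horizontal applied forces, so P_x = 0.

P_x = 0, P_y = 12.03 kN, Q_y = 22.97 kN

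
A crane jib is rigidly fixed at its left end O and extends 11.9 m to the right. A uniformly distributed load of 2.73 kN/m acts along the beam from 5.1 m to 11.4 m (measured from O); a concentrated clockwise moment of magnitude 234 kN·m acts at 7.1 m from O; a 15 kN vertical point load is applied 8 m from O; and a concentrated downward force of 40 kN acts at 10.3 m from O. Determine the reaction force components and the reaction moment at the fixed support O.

O_x = 0, O_y = 72.20 kN, M_O = 907.9 kN·m

Resultant of the distributed load: 2.73 × 6.3 = 17.199 kN at 8.25 m from O.
ΣF_x = 0: O_x = 0.
ΣF_y = 0: O_y − 2.73·6.3 − 15 − 40 = 0 → O_y = 72.20 kN.
ΣM about O: M_O − (2.73·6.3)·8.25 − 234 − 15·8 − 40·10.3 = 0 → M_O = 907.9 kN·m.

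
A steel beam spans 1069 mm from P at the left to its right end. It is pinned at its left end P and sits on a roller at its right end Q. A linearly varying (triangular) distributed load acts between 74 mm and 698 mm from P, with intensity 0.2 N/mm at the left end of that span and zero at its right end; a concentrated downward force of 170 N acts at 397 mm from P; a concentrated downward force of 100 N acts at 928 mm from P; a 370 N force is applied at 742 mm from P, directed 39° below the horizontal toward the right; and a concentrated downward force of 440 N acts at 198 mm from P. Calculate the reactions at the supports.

P_x = -287.5 N, P_y = 595.7 N, Q_y = 409.5 N

Resultant of the triangular load: ½ × 0.2 × 624 = 62.4 N, acting at 282 mm from P (one-third of the span from the peak).
ΣM about P: Q_y·1069 − (½·0.2·624)·282 − 170·397 − 100·928 − 370·sin39°·742 − 440·198 = 0 → Q_y = 437780/1069 = 409.523 ≈ 409.5 N.
ΣF_y = 0: P_y + 409.523 − ½·0.2·624 − 170 − 100 − 370·sin39° − 440 = 0 → P_y = 595.7 N.
ΣF_x = 0: P_x + 370·cos39° = 0 → P_x = -287.5 N.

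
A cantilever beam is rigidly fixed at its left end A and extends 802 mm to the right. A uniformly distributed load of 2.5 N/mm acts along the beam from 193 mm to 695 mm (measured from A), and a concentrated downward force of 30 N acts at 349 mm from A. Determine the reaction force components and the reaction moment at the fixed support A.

A_x = 0, A_y = 1285 N, M_A = 567700 N·mm

Resultant of the distributed load: 2.5 × 502 = 1255 N at 444 mm from A.
ΣF_x = 0: A_x = 0.
ΣF_y = 0: A_y − 2.5·502 − 30 = 0 → A_y = 1285 N.
ΣM about A: M_A − (2.5·502)·444 − 30·349 = 0 → M_A = 567700 N·mm.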